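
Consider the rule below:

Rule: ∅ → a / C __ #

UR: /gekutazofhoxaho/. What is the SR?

No segment of /gekutazofhoxaho/ meets the structural description of the rule, so the form surfaces unchanged.

gekutazofhoxaho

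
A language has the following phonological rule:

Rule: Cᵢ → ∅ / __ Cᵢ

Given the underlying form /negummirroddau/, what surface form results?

negumirodau

/mm/ is a geminate; the first /m/ deletes.
/rr/ is a geminate; the first /r/ deletes.
/dd/ is a geminate; the first /d/ deletes.
Surface form: [negumirodau].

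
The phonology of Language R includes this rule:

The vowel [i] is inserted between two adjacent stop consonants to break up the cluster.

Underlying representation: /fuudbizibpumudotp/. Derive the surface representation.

fuudibizibipumudotip

/d/ and /b/ form a stop–stop cluster, so [i] is inserted between them.
/b/ and /p/ form a stop–stop cluster, so [i] is inserted between them.
/t/ and /p/ form a stop–stop cluster, so [i] is inserted between them.
Surface form: [fuudibizibipumudotip].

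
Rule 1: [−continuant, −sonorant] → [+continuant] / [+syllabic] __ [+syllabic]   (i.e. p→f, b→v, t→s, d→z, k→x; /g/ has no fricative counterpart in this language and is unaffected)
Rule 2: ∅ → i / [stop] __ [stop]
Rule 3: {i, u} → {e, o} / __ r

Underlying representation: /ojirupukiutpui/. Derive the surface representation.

ojerufuxiutipui

Rule 1 (intervocalic spirantization): /p/ is a stop between vowels /u/ and /u/, so it spirantizes to the fricative [f]. /k/ is a stop between vowels /u/ and /i/, so it spirantizes to the fricative [x]. /ojirupukiutpui/ → ojirufuxiutpui.
Rule 2 (stop-cluster i-epenthesis): /t/ and /p/ form a stop–stop cluster, so [i] is inserted between them. /ojirufuxiutpui/ → ojirufuxiutipui.
Rule 3 (pre-rhotic lowering): /i/ is a high vowel immediately before /r/, so it lowers to [e]. /ojirufuxiutipui/ → ojerufuxiutipui.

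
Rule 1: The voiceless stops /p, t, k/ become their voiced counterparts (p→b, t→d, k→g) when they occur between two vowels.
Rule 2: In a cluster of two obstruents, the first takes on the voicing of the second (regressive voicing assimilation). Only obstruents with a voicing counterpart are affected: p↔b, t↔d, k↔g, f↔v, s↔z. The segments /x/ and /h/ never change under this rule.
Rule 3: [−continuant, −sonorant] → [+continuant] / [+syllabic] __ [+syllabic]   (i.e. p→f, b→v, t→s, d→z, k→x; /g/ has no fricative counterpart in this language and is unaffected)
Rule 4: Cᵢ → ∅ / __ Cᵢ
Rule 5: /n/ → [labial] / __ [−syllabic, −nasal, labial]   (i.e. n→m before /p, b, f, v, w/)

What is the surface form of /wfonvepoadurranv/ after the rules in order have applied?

wfomvevoazuramv

Rule 1 (intervocalic voicing): /p/ is a voiceless stop between vowels /e/ and /o/, so it voices to [b]. /wfonvepoadurranv/ → wfonveboadurranv.
Rule 2 (regressive voicing assimilation): no segment meets the environment; /wfonveboadurranv/ is unchanged.
Rule 3 (intervocalic spirantization): /b/ is a stop between vowels /e/ and /o/, so it spirantizes to the fricative [v]. /d/ is a stop between vowels /a/ and /u/, so it spirantizes to the fricative [z]. /wfonveboadurranv/ → wfonvevoazurranv.
Rule 4 (degemination): /rr/ is a geminate; the first /r/ deletes. /wfonvevoazurranv/ → wfonvevoazuranv.
Rule 5 (nasal place assimilation): /n/ precedes the labial consonant /v/, so it assimilates in place to [m]. /n/ precedes the labial consonant /v/, so it assimilates in place to [m]. /wfonvevoazuranv/ → wfomvevoazuramv.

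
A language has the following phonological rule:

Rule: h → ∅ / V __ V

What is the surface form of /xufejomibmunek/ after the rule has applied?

No segment of /xufejomibmunek/ meets the structural description of the rule, so the form surfaces unchanged.

xufejomibmunek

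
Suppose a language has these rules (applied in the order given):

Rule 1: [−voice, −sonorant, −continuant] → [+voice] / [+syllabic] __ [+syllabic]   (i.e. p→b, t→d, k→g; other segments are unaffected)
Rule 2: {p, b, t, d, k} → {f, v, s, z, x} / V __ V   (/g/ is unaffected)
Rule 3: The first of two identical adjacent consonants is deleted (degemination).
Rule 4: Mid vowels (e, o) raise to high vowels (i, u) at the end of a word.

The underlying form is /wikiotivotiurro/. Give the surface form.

wigiozivoziuru

Rule 1 (intervocalic voicing): /k/ is a voiceless stop between vowels /i/ and /i/, so it voices to [g]. /t/ is a voiceless stop between vowels /o/ and /i/, so it voices to [d]. /t/ is a voiceless stop between vowels /o/ and /i/, so it voices to [d]. /wikiotivotiurro/ → wigiodivodiurro.
Rule 2 (intervocalic spirantization): /d/ is a stop between vowels /o/ and /i/, so it spirantizes to the fricative [z]. /d/ is a stop between vowels /o/ and /i/, so it spirantizes to the fricative [z]. /wigiodivodiurro/ → wigiozivoziurro.
Rule 3 (degemination): /rr/ is a geminate; the first /r/ deletes. /wigiozivoziurro/ → wigiozivoziuro.
Rule 4 (final vowel raising): /o/ is a mid vowel in word-final position, so it raises to [u]. /wigiozivoziuro/ → wigiozivoziuru.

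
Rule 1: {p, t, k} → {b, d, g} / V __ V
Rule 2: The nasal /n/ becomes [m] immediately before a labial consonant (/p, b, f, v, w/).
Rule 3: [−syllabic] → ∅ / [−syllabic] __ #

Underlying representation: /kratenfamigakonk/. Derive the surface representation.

Rule 1 (intervocalic voicing): /t/ is a voiceless stop between vowels /a/ and /e/, so it voices to [d]. /k/ is a voiceless stop between vowels /a/ and /o/, so it voices to [g]. /kratenfamigakonk/ → kradenfamigagonk.
Rule 2 (nasal place assimilation): /n/ precedes the labial consonant /f/, so it assimilates in place to [m]. /kradenfamigagonk/ → krademfamigagonk.
Rule 3 (final cluster simplification): /k/ is the second consonant of a word-final cluster /nk/, so it deletes. /krademfamigagonk/ → krademfamigagon.

krademfamigagon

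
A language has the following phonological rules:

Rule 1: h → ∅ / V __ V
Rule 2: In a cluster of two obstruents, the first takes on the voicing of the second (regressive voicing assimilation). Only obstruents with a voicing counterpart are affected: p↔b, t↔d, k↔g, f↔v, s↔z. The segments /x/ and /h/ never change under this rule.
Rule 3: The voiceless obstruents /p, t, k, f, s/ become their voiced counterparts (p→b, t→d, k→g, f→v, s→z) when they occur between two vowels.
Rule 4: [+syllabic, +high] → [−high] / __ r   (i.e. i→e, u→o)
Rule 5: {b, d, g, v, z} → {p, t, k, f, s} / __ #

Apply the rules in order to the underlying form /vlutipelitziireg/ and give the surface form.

Rule 1 (intervocalic h-deletion): no segment meets the environment; /vlutipelitziireg/ is unchanged.
Rule 2 (regressive voicing assimilation): /t/ precedes the voiced obstruent /z/, so it voices to [d] by assimilation. /vlutipelitziireg/ → vlutipelidziireg.
Rule 3 (intervocalic voicing): /t/ is a voiceless obstruent between vowels /u/ and /i/, so it voices to [d]. /p/ is a voiceless obstruent between vowels /i/ and /e/, so it voices to [b]. /vlutipelidziireg/ → vludibelidziireg.
Rule 4 (pre-rhotic lowering): /i/ is a high vowel immediately before /r/, so it lowers to [e]. /vludibelidziireg/ → vludibelidziereg.
Rule 5 (final devoicing): /g/ is a voiced obstruent in word-final position, so it devoices to [k]. /vludibelidziereg/ → vludibelidzierek.

vludibelidzierek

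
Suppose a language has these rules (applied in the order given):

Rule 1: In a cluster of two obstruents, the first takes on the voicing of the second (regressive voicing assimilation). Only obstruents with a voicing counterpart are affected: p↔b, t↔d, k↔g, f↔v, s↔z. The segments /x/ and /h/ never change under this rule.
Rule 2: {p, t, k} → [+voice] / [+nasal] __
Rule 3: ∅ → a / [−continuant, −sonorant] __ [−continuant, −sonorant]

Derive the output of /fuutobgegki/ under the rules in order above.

Rule 1 (regressive voicing assimilation): /g/ precedes the voiceless obstruent /k/, so it devoices to [k] by assimilation. /fuutobgegki/ → fuutobgekki.
Rule 2 (post-nasal voicing): no segment meets the environment; /fuutobgekki/ is unchanged.
Rule 3 (stop-cluster a-epenthesis): /b/ and /g/ form a stop–stop cluster, so [a] is inserted between them. /k/ and /k/ form a stop–stop cluster, so [a] is inserted between them. /fuutobgekki/ → fuutobagekaki.

fuutobagekaki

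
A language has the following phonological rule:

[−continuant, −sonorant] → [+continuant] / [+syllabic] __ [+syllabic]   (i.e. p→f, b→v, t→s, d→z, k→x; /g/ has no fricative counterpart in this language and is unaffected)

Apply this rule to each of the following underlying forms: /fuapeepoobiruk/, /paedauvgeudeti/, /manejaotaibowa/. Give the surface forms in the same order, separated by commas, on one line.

/fuapeepoobiruk/: /p/ is a stop between vowels /a/ and /e/, so it spirantizes to the fricative [f]. /p/ is a stop between vowels /e/ and /o/, so it spirantizes to the fricative [f]. /b/ is a stop between vowels /o/ and /i/, so it spirantizes to the fricative [v]. → [fuafeefooviruk].
/paedauvgeudeti/: /d/ is a stop between vowels /e/ and /a/, so it spirantizes to the fricative [z]. /d/ is a stop between vowels /u/ and /e/, so it spirantizes to the fricative [z]. /t/ is a stop between vowels /e/ and /i/, so it spirantizes to the fricative [s]. → [paezauvgeuzesi].
/manejaotaibowa/: /t/ is a stop between vowels /o/ and /a/, so it spirantizes to the fricative [s]. /b/ is a stop between vowels /i/ and /o/, so it spirantizes to the fricative [v]. → [manejaosaivowa].

fuafeefooviruk, paezauvgeuzesi, manejaosaivowa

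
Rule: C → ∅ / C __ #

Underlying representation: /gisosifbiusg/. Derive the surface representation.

/g/ is the second consonant of a word-final cluster /sg/, so it deletes.
Surface form: [gisosifbius].

gisosifbius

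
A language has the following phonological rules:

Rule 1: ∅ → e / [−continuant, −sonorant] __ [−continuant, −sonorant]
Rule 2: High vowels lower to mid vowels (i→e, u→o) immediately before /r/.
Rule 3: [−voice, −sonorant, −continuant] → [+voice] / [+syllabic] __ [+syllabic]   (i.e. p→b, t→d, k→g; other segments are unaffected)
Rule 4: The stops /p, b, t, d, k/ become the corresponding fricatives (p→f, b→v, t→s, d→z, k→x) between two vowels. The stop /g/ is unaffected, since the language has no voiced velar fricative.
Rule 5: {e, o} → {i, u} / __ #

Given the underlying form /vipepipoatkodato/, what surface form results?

vivevivoazegozazu

Rule 1 (stop-cluster e-epenthesis): /t/ and /k/ form a stop–stop cluster, so [e] is inserted between them. /vipepipoatkodato/ → vipepipoatekodato.
Rule 2 (pre-rhotic lowering): no segment meets the environment; /vipepipoatekodato/ is unchanged.
Rule 3 (intervocalic voicing): /p/ is a voiceless stop between vowels /i/ and /e/, so it voices to [b]. /p/ is a voiceless stop between vowels /e/ and /i/, so it voices to [b]. /p/ is a voiceless stop between vowels /i/ and /o/, so it voices to [b]. /t/ is a voiceless stop between vowels /a/ and /e/, so it voices to [d]. /k/ is a voiceless stop between vowels /e/ and /o/, so it voices to [g]. /t/ is a voiceless stop between vowels /a/ and /o/, so it voices to [d]. /vipepipoatekodato/ → vibebiboadegodado.
Rule 4 (intervocalic spirantization): /b/ is a stop between vowels /i/ and /e/, so it spirantizes to the fricative [v]. /b/ is a stop between vowels /e/ and /i/, so it spirantizes to the fricative [v]. /b/ is a stop between vowels /i/ and /o/, so it spirantizes to the fricative [v]. /d/ is a stop between vowels /a/ and /e/, so it spirantizes to the fricative [z]. /d/ is a stop between vowels /o/ and /a/, so it spirantizes to the fricative [z]. /d/ is a stop between vowels /a/ and /o/, so it spirantizes to the fricative [z]. /vibebiboadegodado/ → vivevivoazegozazo.
Rule 5 (final vowel raising): /o/ is a mid vowel in word-final position, so it raises to [u]. /vivevivoazegozazo/ → vivevivoazegozazu.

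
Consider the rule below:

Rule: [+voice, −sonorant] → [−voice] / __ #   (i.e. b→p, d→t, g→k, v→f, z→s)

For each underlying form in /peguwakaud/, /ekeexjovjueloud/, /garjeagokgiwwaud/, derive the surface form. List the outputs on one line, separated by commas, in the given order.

peguwakaut, ekeexjovjuelout, garjeagokgiwwaut

/peguwakaud/: /d/ is a voiced obstruent in word-final position, so it devoices to [t]. → [peguwakaut].
/ekeexjovjueloud/: /d/ is a voiced obstruent in word-final position, so it devoices to [t]. → [ekeexjovjuelout].
/garjeagokgiwwaud/: /d/ is a voiced obstruent in word-final position, so it devoices to [t]. → [garjeagokgiwwaut].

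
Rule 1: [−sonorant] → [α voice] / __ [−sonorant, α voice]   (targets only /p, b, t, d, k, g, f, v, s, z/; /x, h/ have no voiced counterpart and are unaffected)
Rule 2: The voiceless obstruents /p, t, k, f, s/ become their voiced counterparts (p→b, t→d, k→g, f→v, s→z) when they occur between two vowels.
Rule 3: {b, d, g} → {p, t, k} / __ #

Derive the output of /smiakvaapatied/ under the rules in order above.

Rule 1 (regressive voicing assimilation): /k/ precedes the voiced obstruent /v/, so it voices to [g] by assimilation. /smiakvaapatied/ → smiagvaapatied.
Rule 2 (intervocalic voicing): /p/ is a voiceless obstruent between vowels /a/ and /a/, so it voices to [b]. /t/ is a voiceless obstruent between vowels /a/ and /i/, so it voices to [d]. /smiagvaapatied/ → smiagvaabadied.
Rule 3 (final devoicing): /d/ is a voiced stop in word-final position, so it devoices to [t]. /smiagvaabadied/ → smiagvaabadiet.

smiagvaabadiet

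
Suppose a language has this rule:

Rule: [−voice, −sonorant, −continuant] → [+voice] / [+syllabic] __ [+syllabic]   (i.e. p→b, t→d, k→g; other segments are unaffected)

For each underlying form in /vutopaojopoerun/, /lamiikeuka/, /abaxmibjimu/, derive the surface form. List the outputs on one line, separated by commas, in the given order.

/vutopaojopoerun/: /t/ is a voiceless stop between vowels /u/ and /o/, so it voices to [d]. /p/ is a voiceless stop between vowels /o/ and /a/, so it voices to [b]. /p/ is a voiceless stop between vowels /o/ and /o/, so it voices to [b]. → [vudobaojoboerun].
/lamiikeuka/: /k/ is a voiceless stop between vowels /i/ and /e/, so it voices to [g]. /k/ is a voiceless stop between vowels /u/ and /a/, so it voices to [g]. → [lamiigeuga].
/abaxmibjimu/: the rule's environment is not met; surfaces unchanged as [abaxmibjimu].

vudobaojoboerun, lamiigeuga, abaxmibjimu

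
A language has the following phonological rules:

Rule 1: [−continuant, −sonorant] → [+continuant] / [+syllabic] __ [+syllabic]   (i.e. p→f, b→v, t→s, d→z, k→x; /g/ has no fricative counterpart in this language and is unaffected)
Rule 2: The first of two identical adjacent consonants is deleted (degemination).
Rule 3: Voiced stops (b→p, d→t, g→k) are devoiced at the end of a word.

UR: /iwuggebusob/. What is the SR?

Rule 1 (intervocalic spirantization): /b/ is a stop between vowels /e/ and /u/, so it spirantizes to the fricative [v]. /iwuggebusob/ → iwuggevusob.
Rule 2 (degemination): /gg/ is a geminate; the first /g/ deletes. /iwuggevusob/ → iwugevusob.
Rule 3 (final devoicing): /b/ is a voiced stop in word-final position, so it devoices to [p]. /iwugevusob/ → iwugevusop.

iwugevusop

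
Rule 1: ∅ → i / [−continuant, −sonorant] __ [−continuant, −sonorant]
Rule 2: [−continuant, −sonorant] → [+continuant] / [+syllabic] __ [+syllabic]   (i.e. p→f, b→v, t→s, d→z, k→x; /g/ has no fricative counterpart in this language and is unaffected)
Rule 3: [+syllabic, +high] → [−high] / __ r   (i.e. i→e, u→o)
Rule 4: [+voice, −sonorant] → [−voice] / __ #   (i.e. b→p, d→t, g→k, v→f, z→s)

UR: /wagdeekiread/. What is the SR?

wagizeexereat

Rule 1 (stop-cluster i-epenthesis): /g/ and /d/ form a stop–stop cluster, so [i] is inserted between them. /wagdeekiread/ → wagideekiread.
Rule 2 (intervocalic spirantization): /d/ is a stop between vowels /i/ and /e/, so it spirantizes to the fricative [z]. /k/ is a stop between vowels /e/ and /i/, so it spirantizes to the fricative [x]. /wagideekiread/ → wagizeexiread.
Rule 3 (pre-rhotic lowering): /i/ is a high vowel immediately before /r/, so it lowers to [e]. /wagizeexiread/ → wagizeexeread.
Rule 4 (final devoicing): /d/ is a voiced obstruent in word-final position, so it devoices to [t]. /wagizeexeread/ → wagizeexereat.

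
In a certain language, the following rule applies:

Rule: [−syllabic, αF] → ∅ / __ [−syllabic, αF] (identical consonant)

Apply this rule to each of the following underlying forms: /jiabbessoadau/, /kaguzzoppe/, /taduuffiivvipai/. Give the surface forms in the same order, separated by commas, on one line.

jiabesoadau, kaguzope, taduufiivipai

/jiabbessoadau/: /bb/ is a geminate; the first /b/ deletes. /ss/ is a geminate; the first /s/ deletes. → [jiabesoadau].
/kaguzzoppe/: /zz/ is a geminate; the first /z/ deletes. /pp/ is a geminate; the first /p/ deletes. → [kaguzope].
/taduuffiivvipai/: /ff/ is a geminate; the first /f/ deletes. /vv/ is a geminate; the first /v/ deletes. → [taduufiivipai].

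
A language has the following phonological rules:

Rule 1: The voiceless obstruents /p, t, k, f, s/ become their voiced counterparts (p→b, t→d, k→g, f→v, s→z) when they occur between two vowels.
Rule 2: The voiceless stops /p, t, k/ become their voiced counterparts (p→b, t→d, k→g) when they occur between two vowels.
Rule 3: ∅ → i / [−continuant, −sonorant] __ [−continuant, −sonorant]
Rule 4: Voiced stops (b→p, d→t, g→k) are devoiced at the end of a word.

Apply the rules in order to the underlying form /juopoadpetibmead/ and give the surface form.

Rule 1 (intervocalic voicing): /p/ is a voiceless obstruent between vowels /o/ and /o/, so it voices to [b]. /t/ is a voiceless obstruent between vowels /e/ and /i/, so it voices to [d]. /juopoadpetibmead/ → juoboadpedibmead.
Rule 2 (intervocalic voicing): no segment meets the environment; /juoboadpedibmead/ is unchanged.
Rule 3 (stop-cluster i-epenthesis): /d/ and /p/ form a stop–stop cluster, so [i] is inserted between them. /juoboadpedibmead/ → juoboadipedibmead.
Rule 4 (final devoicing): /d/ is a voiced stop in word-final position, so it devoices to [t]. /juoboadipedibmead/ → juoboadipedibmeat.

juoboadipedibmeat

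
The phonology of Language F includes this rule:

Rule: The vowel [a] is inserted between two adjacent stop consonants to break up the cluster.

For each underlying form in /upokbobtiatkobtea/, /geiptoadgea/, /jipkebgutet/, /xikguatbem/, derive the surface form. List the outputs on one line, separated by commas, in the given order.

/upokbobtiatkobtea/: /k/ and /b/ form a stop–stop cluster, so [a] is inserted between them. /b/ and /t/ form a stop–stop cluster, so [a] is inserted between them. /t/ and /k/ form a stop–stop cluster, so [a] is inserted between them. /b/ and /t/ form a stop–stop cluster, so [a] is inserted between them. → [upokabobatiatakobatea].
/geiptoadgea/: /p/ and /t/ form a stop–stop cluster, so [a] is inserted between them. /d/ and /g/ form a stop–stop cluster, so [a] is inserted between them. → [geipatoadagea].
/jipkebgutet/: /p/ and /k/ form a stop–stop cluster, so [a] is inserted between them. /b/ and /g/ form a stop–stop cluster, so [a] is inserted between them. → [jipakebagutet].
/xikguatbem/: /k/ and /g/ form a stop–stop cluster, so [a] is inserted between them. /t/ and /b/ form a stop–stop cluster, so [a] is inserted between them. → [xikaguatabem].

upokabobatiatakobatea, geipatoadagea, jipakebagutet, xikaguatabem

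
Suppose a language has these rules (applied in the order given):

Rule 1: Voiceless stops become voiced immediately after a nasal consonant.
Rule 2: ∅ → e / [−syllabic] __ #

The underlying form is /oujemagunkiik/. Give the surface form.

Rule 1 (post-nasal voicing): /k/ is a voiceless stop immediately after the nasal /n/, so it voices to [g]. /oujemagunkiik/ → oujemagungiik.
Rule 2 (final e-epenthesis): the form ends in the consonant /k/, so [e] is inserted word-finally. /oujemagungiik/ → oujemagungiike.

oujemagungiike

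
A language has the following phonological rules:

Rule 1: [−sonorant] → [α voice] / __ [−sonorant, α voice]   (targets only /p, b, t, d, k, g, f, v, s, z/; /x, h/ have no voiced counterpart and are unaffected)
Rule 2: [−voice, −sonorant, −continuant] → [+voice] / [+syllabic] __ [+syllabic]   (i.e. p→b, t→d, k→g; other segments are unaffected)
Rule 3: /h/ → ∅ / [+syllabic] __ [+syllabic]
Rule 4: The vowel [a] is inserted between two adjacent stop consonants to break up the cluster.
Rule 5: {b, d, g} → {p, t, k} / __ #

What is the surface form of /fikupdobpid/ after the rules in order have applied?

Rule 1 (regressive voicing assimilation): /p/ precedes the voiced obstruent /d/, so it voices to [b] by assimilation. /b/ precedes the voiceless obstruent /p/, so it devoices to [p] by assimilation. /fikupdobpid/ → fikubdoppid.
Rule 2 (intervocalic voicing): /k/ is a voiceless stop between vowels /i/ and /u/, so it voices to [g]. /fikubdoppid/ → figubdoppid.
Rule 3 (intervocalic h-deletion): no segment meets the environment; /figubdoppid/ is unchanged.
Rule 4 (stop-cluster a-epenthesis): /b/ and /d/ form a stop–stop cluster, so [a] is inserted between them. /p/ and /p/ form a stop–stop cluster, so [a] is inserted between them. /figubdoppid/ → figubadopapid.
Rule 5 (final devoicing): /d/ is a voiced stop in word-final position, so it devoices to [t]. /figubadopapid/ → figubadopapit.

figubadopapit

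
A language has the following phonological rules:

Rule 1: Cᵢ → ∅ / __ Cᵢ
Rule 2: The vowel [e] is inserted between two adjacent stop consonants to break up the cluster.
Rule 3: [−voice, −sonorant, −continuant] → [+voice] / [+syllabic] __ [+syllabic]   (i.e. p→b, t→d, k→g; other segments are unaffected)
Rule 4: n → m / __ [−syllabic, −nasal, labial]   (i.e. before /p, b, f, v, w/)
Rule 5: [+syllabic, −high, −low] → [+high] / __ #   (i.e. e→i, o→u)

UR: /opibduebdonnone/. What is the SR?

Rule 1 (degemination): /nn/ is a geminate; the first /n/ deletes. /opibduebdonnone/ → opibduebdonone.
Rule 2 (stop-cluster e-epenthesis): /b/ and /d/ form a stop–stop cluster, so [e] is inserted between them. /b/ and /d/ form a stop–stop cluster, so [e] is inserted between them. /opibduebdonone/ → opibeduebedonone.
Rule 3 (intervocalic voicing): /p/ is a voiceless stop between vowels /o/ and /i/, so it voices to [b]. /opibeduebedonone/ → obibeduebedonone.
Rule 4 (nasal place assimilation): no segment meets the environment; /obibeduebedonone/ is unchanged.
Rule 5 (final vowel raising): /e/ is a mid vowel in word-final position, so it raises to [i]. /obibeduebedonone/ → obibeduebedononi.

obibeduebedononi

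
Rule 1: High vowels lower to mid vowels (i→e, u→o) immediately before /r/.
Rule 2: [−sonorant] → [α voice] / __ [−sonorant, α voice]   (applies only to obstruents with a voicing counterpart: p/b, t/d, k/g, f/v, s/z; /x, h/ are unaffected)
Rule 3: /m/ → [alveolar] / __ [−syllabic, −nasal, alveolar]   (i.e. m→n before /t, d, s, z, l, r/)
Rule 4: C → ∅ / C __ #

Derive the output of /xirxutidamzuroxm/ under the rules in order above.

xerxutidanzorox

Rule 1 (pre-rhotic lowering): /i/ is a high vowel immediately before /r/, so it lowers to [e]. /u/ is a high vowel immediately before /r/, so it lowers to [o]. /xirxutidamzuroxm/ → xerxutidamzoroxm.
Rule 2 (regressive voicing assimilation): no segment meets the environment; /xerxutidamzoroxm/ is unchanged.
Rule 3 (nasal place assimilation): /m/ precedes the alveolar consonant /z/, so it assimilates in place to [n]. /xerxutidamzoroxm/ → xerxutidanzoroxm.
Rule 4 (final cluster simplification): /m/ is the second consonant of a word-final cluster /xm/, so it deletes. /xerxutidanzoroxm/ → xerxutidanzorox.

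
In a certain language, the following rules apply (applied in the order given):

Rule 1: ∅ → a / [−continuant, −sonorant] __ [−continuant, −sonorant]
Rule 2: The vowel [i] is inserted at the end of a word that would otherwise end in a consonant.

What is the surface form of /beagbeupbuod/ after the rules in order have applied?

Rule 1 (stop-cluster a-epenthesis): /g/ and /b/ form a stop–stop cluster, so [a] is inserted between them. /p/ and /b/ form a stop–stop cluster, so [a] is inserted between them. /beagbeupbuod/ → beagabeupabuod.
Rule 2 (final i-epenthesis): the form ends in the consonant /d/, so [i] is inserted word-finally. /beagabeupabuod/ → beagabeupabuodi.

beagabeupabuodi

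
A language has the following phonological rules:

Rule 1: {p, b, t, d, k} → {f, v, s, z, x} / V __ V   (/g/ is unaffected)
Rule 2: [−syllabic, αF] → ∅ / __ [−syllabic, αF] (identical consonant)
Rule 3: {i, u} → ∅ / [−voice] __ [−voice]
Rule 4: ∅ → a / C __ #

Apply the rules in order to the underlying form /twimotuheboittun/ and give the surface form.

Rule 1 (intervocalic spirantization): /t/ is a stop between vowels /o/ and /u/, so it spirantizes to the fricative [s]. /b/ is a stop between vowels /e/ and /o/, so it spirantizes to the fricative [v]. /twimotuheboittun/ → twimosuhevoittun.
Rule 2 (degemination): /tt/ is a geminate; the first /t/ deletes. /twimosuhevoittun/ → twimosuhevoitun.
Rule 3 (high vowel syncope): /u/ is a high vowel flanked by voiceless consonants /s/ and /h/, so it deletes. /twimosuhevoitun/ → twimoshevoitun.
Rule 4 (final a-epenthesis): the form ends in the consonant /n/, so [a] is inserted word-finally. /twimoshevoitun/ → twimoshevoituna.

twimoshevoituna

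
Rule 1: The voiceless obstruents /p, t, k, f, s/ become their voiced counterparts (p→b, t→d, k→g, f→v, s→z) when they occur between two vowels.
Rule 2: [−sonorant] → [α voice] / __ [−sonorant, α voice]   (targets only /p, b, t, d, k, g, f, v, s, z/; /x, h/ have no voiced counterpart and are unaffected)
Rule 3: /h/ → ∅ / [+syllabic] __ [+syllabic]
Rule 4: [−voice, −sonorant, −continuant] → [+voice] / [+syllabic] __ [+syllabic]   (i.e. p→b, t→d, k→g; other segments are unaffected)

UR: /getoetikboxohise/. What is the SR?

gedoedigboxoize

Rule 1 (intervocalic voicing): /t/ is a voiceless obstruent between vowels /e/ and /o/, so it voices to [d]. /t/ is a voiceless obstruent between vowels /e/ and /i/, so it voices to [d]. /s/ is a voiceless obstruent between vowels /i/ and /e/, so it voices to [z]. /getoetikboxohise/ → gedoedikboxohize.
Rule 2 (regressive voicing assimilation): /k/ precedes the voiced obstruent /b/, so it voices to [g] by assimilation. /gedoedikboxohize/ → gedoedigboxohize.
Rule 3 (intervocalic h-deletion): /h/ occurs between vowels /o/ and /i/, so it deletes. /gedoedigboxohize/ → gedoedigboxoize.
Rule 4 (intervocalic voicing): no segment meets the environment; /gedoedigboxoize/ is unchanged.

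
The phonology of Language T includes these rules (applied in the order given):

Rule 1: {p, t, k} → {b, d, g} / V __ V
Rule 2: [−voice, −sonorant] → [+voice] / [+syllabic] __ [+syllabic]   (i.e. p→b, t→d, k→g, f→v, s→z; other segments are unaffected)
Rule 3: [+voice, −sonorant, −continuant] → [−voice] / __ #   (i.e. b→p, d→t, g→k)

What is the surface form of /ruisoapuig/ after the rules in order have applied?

ruizoabuik

Rule 1 (intervocalic voicing): /p/ is a voiceless stop between vowels /a/ and /u/, so it voices to [b]. /ruisoapuig/ → ruisoabuig.
Rule 2 (intervocalic voicing): /s/ is a voiceless obstruent between vowels /i/ and /o/, so it voices to [z]. /ruisoabuig/ → ruizoabuig.
Rule 3 (final devoicing): /g/ is a voiced stop in word-final position, so it devoices to [k]. /ruizoabuig/ → ruizoabuik.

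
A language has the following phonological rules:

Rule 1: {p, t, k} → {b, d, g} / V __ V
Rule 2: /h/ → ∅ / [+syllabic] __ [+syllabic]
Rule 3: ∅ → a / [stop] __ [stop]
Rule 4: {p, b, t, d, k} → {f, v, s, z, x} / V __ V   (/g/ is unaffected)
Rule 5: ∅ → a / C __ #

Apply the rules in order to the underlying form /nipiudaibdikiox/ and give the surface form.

Rule 1 (intervocalic voicing): /p/ is a voiceless stop between vowels /i/ and /i/, so it voices to [b]. /k/ is a voiceless stop between vowels /i/ and /i/, so it voices to [g]. /nipiudaibdikiox/ → nibiudaibdigiox.
Rule 2 (intervocalic h-deletion): no segment meets the environment; /nibiudaibdigiox/ is unchanged.
Rule 3 (stop-cluster a-epenthesis): /b/ and /d/ form a stop–stop cluster, so [a] is inserted between them. /nibiudaibdigiox/ → nibiudaibadigiox.
Rule 4 (intervocalic spirantization): /b/ is a stop between vowels /i/ and /i/, so it spirantizes to the fricative [v]. /d/ is a stop between vowels /u/ and /a/, so it spirantizes to the fricative [z]. /b/ is a stop between vowels /i/ and /a/, so it spirantizes to the fricative [v]. /d/ is a stop between vowels /a/ and /i/, so it spirantizes to the fricative [z]. /nibiudaibadigiox/ → niviuzaivazigiox.
Rule 5 (final a-epenthesis): the form ends in the consonant /x/, so [a] is inserted word-finally. /niviuzaivazigiox/ → niviuzaivazigioxa.

niviuzaivazigioxa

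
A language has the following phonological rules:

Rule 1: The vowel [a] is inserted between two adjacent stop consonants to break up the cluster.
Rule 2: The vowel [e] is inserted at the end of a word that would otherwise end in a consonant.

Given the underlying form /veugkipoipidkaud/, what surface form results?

Rule 1 (stop-cluster a-epenthesis): /g/ and /k/ form a stop–stop cluster, so [a] is inserted between them. /d/ and /k/ form a stop–stop cluster, so [a] is inserted between them. /veugkipoipidkaud/ → veugakipoipidakaud.
Rule 2 (final e-epenthesis): the form ends in the consonant /d/, so [e] is inserted word-finally. /veugakipoipidakaud/ → veugakipoipidakaude.

veugakipoipidakaude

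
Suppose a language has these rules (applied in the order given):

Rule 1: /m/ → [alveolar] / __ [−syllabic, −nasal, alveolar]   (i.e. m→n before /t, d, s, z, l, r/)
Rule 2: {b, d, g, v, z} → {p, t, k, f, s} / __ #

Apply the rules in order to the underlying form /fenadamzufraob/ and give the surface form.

fenadanzufraop

Rule 1 (nasal place assimilation): /m/ precedes the alveolar consonant /z/, so it assimilates in place to [n]. /fenadamzufraob/ → fenadanzufraob.
Rule 2 (final devoicing): /b/ is a voiced obstruent in word-final position, so it devoices to [p]. /fenadanzufraob/ → fenadanzufraop.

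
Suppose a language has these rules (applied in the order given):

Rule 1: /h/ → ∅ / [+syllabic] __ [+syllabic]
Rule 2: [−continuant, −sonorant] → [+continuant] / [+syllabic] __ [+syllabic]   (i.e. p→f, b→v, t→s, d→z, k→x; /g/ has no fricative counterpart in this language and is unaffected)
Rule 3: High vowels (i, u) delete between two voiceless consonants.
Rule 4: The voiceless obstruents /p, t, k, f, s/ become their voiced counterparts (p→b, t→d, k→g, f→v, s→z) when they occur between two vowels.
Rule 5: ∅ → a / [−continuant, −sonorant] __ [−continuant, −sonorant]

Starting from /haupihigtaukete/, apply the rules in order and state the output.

Rule 1 (intervocalic h-deletion): /h/ occurs between vowels /i/ and /i/, so it deletes. /haupihigtaukete/ → haupiigtaukete.
Rule 2 (intervocalic spirantization): /p/ is a stop between vowels /u/ and /i/, so it spirantizes to the fricative [f]. /k/ is a stop between vowels /u/ and /e/, so it spirantizes to the fricative [x]. /t/ is a stop between vowels /e/ and /e/, so it spirantizes to the fricative [s]. /haupiigtaukete/ → haufiigtauxese.
Rule 3 (high vowel syncope): no segment meets the environment; /haufiigtauxese/ is unchanged.
Rule 4 (intervocalic voicing): /f/ is a voiceless obstruent between vowels /u/ and /i/, so it voices to [v]. /s/ is a voiceless obstruent between vowels /e/ and /e/, so it voices to [z]. /haufiigtauxese/ → hauviigtauxeze.
Rule 5 (stop-cluster a-epenthesis): /g/ and /t/ form a stop–stop cluster, so [a] is inserted between them. /hauviigtauxeze/ → hauviigatauxeze.

hauviigatauxeze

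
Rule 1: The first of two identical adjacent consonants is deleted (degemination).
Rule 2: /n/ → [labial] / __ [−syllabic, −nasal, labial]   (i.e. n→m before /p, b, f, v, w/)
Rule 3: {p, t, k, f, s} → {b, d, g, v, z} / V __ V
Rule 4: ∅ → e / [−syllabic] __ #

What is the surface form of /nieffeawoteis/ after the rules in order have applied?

nieveawodeise

Rule 1 (degemination): /ff/ is a geminate; the first /f/ deletes. /nieffeawoteis/ → niefeawoteis.
Rule 2 (nasal place assimilation): no segment meets the environment; /niefeawoteis/ is unchanged.
Rule 3 (intervocalic voicing): /f/ is a voiceless obstruent between vowels /e/ and /e/, so it voices to [v]. /t/ is a voiceless obstruent between vowels /o/ and /e/, so it voices to [d]. /niefeawoteis/ → nieveawodeis.
Rule 4 (final e-epenthesis): the form ends in the consonant /s/, so [e] is inserted word-finally. /nieveawodeis/ → nieveawodeise.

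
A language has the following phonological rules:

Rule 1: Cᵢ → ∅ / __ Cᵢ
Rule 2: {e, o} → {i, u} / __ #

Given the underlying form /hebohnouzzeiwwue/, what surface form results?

hebohnouzeiwui

Rule 1 (degemination): /zz/ is a geminate; the first /z/ deletes. /ww/ is a geminate; the first /w/ deletes. /hebohnouzzeiwwue/ → hebohnouzeiwue.
Rule 2 (final vowel raising): /e/ is a mid vowel in word-final position, so it raises to [i]. /hebohnouzeiwue/ → hebohnouzeiwui.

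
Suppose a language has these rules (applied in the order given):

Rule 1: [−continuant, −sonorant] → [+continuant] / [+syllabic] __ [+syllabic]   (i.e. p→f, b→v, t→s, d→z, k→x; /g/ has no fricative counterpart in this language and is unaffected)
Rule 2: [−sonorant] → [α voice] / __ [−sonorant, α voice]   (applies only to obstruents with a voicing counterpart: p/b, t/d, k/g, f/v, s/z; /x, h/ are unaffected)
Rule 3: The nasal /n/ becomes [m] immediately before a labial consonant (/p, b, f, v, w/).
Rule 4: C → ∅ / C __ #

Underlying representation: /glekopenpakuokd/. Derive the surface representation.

Rule 1 (intervocalic spirantization): /k/ is a stop between vowels /e/ and /o/, so it spirantizes to the fricative [x]. /p/ is a stop between vowels /o/ and /e/, so it spirantizes to the fricative [f]. /k/ is a stop between vowels /a/ and /u/, so it spirantizes to the fricative [x]. /glekopenpakuokd/ → glexofenpaxuokd.
Rule 2 (regressive voicing assimilation): /k/ precedes the voiced obstruent /d/, so it voices to [g] by assimilation. /glexofenpaxuokd/ → glexofenpaxuogd.
Rule 3 (nasal place assimilation): /n/ precedes the labial consonant /p/, so it assimilates in place to [m]. /glexofenpaxuogd/ → glexofempaxuogd.
Rule 4 (final cluster simplification): /d/ is the second consonant of a word-final cluster /gd/, so it deletes. /glexofempaxuogd/ → glexofempaxuog.

glexofempaxuog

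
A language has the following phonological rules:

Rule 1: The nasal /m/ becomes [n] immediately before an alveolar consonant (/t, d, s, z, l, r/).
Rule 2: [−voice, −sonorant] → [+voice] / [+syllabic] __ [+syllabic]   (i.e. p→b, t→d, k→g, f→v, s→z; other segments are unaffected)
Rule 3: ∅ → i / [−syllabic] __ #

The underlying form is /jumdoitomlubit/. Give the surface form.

jundoidonlubiti

Rule 1 (nasal place assimilation): /m/ precedes the alveolar consonant /d/, so it assimilates in place to [n]. /m/ precedes the alveolar consonant /l/, so it assimilates in place to [n]. /jumdoitomlubit/ → jundoitonlubit.
Rule 2 (intervocalic voicing): /t/ is a voiceless obstruent between vowels /i/ and /o/, so it voices to [d]. /jundoitonlubit/ → jundoidonlubit.
Rule 3 (final i-epenthesis): the form ends in the consonant /t/, so [i] is inserted word-finally. /jundoidonlubit/ → jundoidonlubiti.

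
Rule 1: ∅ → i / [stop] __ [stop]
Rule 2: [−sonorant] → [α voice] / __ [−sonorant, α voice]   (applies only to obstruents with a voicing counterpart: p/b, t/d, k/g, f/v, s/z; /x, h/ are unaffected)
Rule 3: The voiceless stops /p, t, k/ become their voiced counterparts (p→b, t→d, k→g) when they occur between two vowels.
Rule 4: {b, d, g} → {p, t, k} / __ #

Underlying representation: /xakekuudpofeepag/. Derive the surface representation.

Rule 1 (stop-cluster i-epenthesis): /d/ and /p/ form a stop–stop cluster, so [i] is inserted between them. /xakekuudpofeepag/ → xakekuudipofeepag.
Rule 2 (regressive voicing assimilation): no segment meets the environment; /xakekuudipofeepag/ is unchanged.
Rule 3 (intervocalic voicing): /k/ is a voiceless stop between vowels /a/ and /e/, so it voices to [g]. /k/ is a voiceless stop between vowels /e/ and /u/, so it voices to [g]. /p/ is a voiceless stop between vowels /i/ and /o/, so it voices to [b]. /p/ is a voiceless stop between vowels /e/ and /a/, so it voices to [b]. /xakekuudipofeepag/ → xageguudibofeebag.
Rule 4 (final devoicing): /g/ is a voiced stop in word-final position, so it devoices to [k]. /xageguudibofeebag/ → xageguudibofeebak.

xageguudibofeebak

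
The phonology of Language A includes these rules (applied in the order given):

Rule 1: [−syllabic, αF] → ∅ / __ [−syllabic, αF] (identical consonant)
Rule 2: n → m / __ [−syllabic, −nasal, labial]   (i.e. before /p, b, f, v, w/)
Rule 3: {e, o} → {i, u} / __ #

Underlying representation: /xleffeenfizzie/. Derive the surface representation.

Rule 1 (degemination): /ff/ is a geminate; the first /f/ deletes. /zz/ is a geminate; the first /z/ deletes. /xleffeenfizzie/ → xlefeenfizie.
Rule 2 (nasal place assimilation): /n/ precedes the labial consonant /f/, so it assimilates in place to [m]. /xlefeenfizie/ → xlefeemfizie.
Rule 3 (final vowel raising): /e/ is a mid vowel in word-final position, so it raises to [i]. /xlefeemfizie/ → xlefeemfizii.

xlefeemfizii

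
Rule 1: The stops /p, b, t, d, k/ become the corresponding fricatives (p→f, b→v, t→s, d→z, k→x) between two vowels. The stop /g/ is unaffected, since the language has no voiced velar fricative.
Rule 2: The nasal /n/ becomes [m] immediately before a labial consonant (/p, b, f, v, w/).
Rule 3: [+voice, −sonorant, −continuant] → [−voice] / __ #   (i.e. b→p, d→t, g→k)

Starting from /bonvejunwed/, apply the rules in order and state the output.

Rule 1 (intervocalic spirantization): no segment meets the environment; /bonvejunwed/ is unchanged.
Rule 2 (nasal place assimilation): /n/ precedes the labial consonant /v/, so it assimilates in place to [m]. /n/ precedes the labial consonant /w/, so it assimilates in place to [m]. /bonvejunwed/ → bomvejumwed.
Rule 3 (final devoicing): /d/ is a voiced stop in word-final position, so it devoices to [t]. /bomvejumwed/ → bomvejumwet.

bomvejumwet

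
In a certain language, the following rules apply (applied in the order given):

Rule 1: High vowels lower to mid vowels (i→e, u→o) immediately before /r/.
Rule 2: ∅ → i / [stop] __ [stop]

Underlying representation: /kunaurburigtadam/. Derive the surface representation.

Rule 1 (pre-rhotic lowering): /u/ is a high vowel immediately before /r/, so it lowers to [o]. /u/ is a high vowel immediately before /r/, so it lowers to [o]. /kunaurburigtadam/ → kunaorborigtadam.
Rule 2 (stop-cluster i-epenthesis): /g/ and /t/ form a stop–stop cluster, so [i] is inserted between them. /kunaorborigtadam/ → kunaorborigitadam.

kunaorborigitadam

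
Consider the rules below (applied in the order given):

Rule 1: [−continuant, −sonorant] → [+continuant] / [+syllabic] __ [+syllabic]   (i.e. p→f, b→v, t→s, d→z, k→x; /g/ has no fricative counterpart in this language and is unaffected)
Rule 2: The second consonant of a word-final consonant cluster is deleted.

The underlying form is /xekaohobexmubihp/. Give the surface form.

Rule 1 (intervocalic spirantization): /k/ is a stop between vowels /e/ and /a/, so it spirantizes to the fricative [x]. /b/ is a stop between vowels /o/ and /e/, so it spirantizes to the fricative [v]. /b/ is a stop between vowels /u/ and /i/, so it spirantizes to the fricative [v]. /xekaohobexmubihp/ → xexaohovexmuvihp.
Rule 2 (final cluster simplification): /p/ is the second consonant of a word-final cluster /hp/, so it deletes. /xexaohovexmuvihp/ → xexaohovexmuvih.

xexaohovexmuvih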